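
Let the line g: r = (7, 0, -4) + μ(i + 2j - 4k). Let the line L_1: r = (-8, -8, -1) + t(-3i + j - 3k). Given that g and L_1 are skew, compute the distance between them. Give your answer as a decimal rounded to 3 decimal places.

Common perpendicular direction n = (1, 2, -4) × (-3, 1, -3) = (-2, 15, 7).
With w = (-8, -8, -1) − (7, 0, -4) = (-15, -8, 3), w · n = -69.
Distance = |w · n| / |n| = |-69| / √278 ≈ 4.138.

4.138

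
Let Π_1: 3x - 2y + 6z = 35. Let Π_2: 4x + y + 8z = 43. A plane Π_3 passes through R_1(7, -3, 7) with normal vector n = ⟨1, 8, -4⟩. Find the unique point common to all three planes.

(-5, -1, 8)

Π_3: n·r = n·R_1 gives x + 8y - 4z = -45.
Solving the 3×3 linear system 3x - 2y + 6z = 35, 4x + y + 8z = 43, x + 8y - 4z = -45 (e.g. by elimination or Cramer's rule, determinant = -66) gives (-5, -1, 8).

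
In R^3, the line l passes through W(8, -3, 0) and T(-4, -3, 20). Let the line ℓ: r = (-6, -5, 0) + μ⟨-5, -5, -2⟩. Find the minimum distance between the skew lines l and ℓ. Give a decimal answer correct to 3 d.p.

A direction vector for l is T − W = (-12, 0, 20).
Common perpendicular direction n = (-12, 0, 20) × (-5, -5, -2) = (100, -124, 60).
With w = (-6, -5, 0) − (8, -3, 0) = (-14, -2, 0), w · n = -1152.
Distance = |w · n| / |n| = |-1152| / √28976 ≈ 6.768.

6.768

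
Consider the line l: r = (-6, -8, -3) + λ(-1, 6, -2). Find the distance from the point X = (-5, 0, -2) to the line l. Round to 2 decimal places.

Taking (-6, -8, -3) on l with direction v = (-1, 6, -2): w = X − (-6, -8, -3) = (1, 8, 1), and w × v = (-22, 1, 14).
Distance = |w × v| / |v| = √681 / √41 ≈ 4.08.

4.08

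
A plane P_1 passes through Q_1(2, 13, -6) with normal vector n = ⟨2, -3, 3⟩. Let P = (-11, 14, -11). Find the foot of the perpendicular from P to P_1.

(-7, 8, -5)

P_1: n·r = n·Q_1 gives 2x - 3y + 3z = -53.
Foot = P − λn with λ = (n·P − d)/|n|² = (-97 − (-53))/22 = -2.
Foot = (-11, 14, -11) − (-2)·(2, -3, 3) = (-7, 8, -5).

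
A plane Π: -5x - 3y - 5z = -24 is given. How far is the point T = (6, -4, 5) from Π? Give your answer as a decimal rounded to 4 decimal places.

n·T − d = (-5)·(6) + (-3)·(-4) + (-5)·(5) − (-24) = -19; |n| = √59.
Distance = |-19| / √59 = 19/√59 ≈ 2.4736.

2.4736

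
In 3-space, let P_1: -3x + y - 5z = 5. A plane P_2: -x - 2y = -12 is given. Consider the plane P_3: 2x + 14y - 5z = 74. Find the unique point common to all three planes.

Solving the 3×3 linear system -3x + y - 5z = 5, -x - 2y = -12, 2x + 14y - 5z = 74 (e.g. by elimination or Cramer's rule, determinant = 15) gives (6, 3, -4).

(6, 3, -4)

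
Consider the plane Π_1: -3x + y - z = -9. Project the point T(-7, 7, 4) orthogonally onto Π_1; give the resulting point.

Foot = T − λn with λ = (n·T − d)/|n|² = (24 − (-9))/11 = 3.
Foot = (-7, 7, 4) − 3·(-3, 1, -1) = (2, 4, 7).

(2, 4, 7)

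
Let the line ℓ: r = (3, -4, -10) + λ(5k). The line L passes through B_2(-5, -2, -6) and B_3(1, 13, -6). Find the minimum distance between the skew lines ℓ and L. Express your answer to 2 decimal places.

8.17

A direction vector for L is B_3 − B_2 = (6, 15, 0).
Common perpendicular direction n = (0, 0, 5) × (6, 15, 0) = (-75, 30, 0).
With w = (-5, -2, -6) − (3, -4, -10) = (-8, 2, 4), w · n = 660.
Distance = |w · n| / |n| = |660| / √6525 ≈ 8.17.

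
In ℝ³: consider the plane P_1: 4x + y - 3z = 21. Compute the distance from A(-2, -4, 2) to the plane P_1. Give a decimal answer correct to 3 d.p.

7.649

n·A − d = (4)·(-2) + (1)·(-4) + (-3)·(2) − 21 = -39; |n| = √26.
Distance = |-39| / √26 = 39/√26 ≈ 7.649.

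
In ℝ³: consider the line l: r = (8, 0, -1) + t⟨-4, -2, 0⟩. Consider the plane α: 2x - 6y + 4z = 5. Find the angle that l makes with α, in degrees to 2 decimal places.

sin θ = |n·v| / (|n||v|) = |4| / (√56 · √20) = 0.11952.
θ ≈ 6.86°.

6.86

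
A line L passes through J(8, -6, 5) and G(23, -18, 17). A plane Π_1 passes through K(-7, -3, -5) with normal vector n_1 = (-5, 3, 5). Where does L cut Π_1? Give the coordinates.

(-2, 2, -3)

A direction vector for L is G − J = (15, -12, 12).
Π_1: n_1·r = n_1·K gives -5x + 3y + 5z = 1.
Substitute r = (8, -6, 5) + t(15, -12, 12) into the plane: -33 + (-51)t = 1, so t = -2/3.
Intersection: (8, -6, 5) + (-2/3)·(15, -12, 12) = (-2, 2, -3).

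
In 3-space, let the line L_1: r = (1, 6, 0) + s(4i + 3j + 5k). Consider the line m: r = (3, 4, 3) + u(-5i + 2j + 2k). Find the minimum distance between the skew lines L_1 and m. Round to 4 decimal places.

Common perpendicular direction n = (4, 3, 5) × (-5, 2, 2) = (-4, -33, 23).
With w = (3, 4, 3) − (1, 6, 0) = (2, -2, 3), w · n = 127.
Distance = |w · n| / |n| = |127| / √1634 ≈ 3.1418.

3.1418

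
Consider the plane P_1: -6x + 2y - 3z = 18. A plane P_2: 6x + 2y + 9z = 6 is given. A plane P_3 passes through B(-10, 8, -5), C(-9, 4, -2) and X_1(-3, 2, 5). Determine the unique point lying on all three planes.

BC = (1, -4, 3), BX_1 = (7, -6, 10); a normal to P_3 is BC × BX_1 = (-22, 11, 22).
Using B: P_3 has equation -22x + 11y + 22z = 198.
Solving the 3×3 linear system -6x + 2y - 3z = 18, 6x + 2y + 9z = 6, -22x + 11y + 22z = 198 (e.g. by elimination or Cramer's rule, determinant = -660) gives (-5, 0, 4).

(-5, 0, 4)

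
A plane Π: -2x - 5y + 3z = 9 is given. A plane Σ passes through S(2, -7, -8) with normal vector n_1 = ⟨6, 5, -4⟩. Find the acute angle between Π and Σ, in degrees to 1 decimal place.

Σ: n_1·r = n_1·S gives 6x + 5y - 4z = 9.
cos θ = |n₁·n₂| / (|n₁||n₂|) = |-49| / (√38 · √77).
θ = arccos(0.90586) ≈ 25.1°.

25.1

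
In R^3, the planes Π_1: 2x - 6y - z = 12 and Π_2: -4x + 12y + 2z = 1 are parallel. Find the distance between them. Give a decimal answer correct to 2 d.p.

1.95

Rescale Π_2 by 1/(-2): 2x - 6y - z = -1/2. Then distance = |12 − (-1/2)| / √41 ≈ 1.95.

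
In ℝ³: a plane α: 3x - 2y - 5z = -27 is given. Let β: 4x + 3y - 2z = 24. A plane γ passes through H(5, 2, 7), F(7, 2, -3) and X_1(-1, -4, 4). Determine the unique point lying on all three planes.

(7, 4, 8)

HF = (2, 0, -10), HX_1 = (-6, -6, -3); a normal to γ is HF × HX_1 = (-60, 66, -12).
Using H: γ has equation -60x + 66y - 12z = -252.
Solving the 3×3 linear system 3x - 2y - 5z = -27, 4x + 3y - 2z = 24, -60x + 66y - 12z = -252 (e.g. by elimination or Cramer's rule, determinant = -2268) gives (7, 4, 8).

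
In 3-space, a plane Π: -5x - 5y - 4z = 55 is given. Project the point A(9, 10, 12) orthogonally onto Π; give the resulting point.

(-6, -5, 0)

Foot = A − λn with λ = (n·A − d)/|n|² = (-143 − 55)/66 = -3.
Foot = (9, 10, 12) − (-3)·(-5, -5, -4) = (-6, -5, 0).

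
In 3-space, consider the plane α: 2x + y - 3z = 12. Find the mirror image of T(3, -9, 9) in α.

(15, -3, -9)

λ = (n·T − d)/|n|² = (-30 − 12)/14 = -3.
Reflection = T − 2λn = (3, -9, 9) − (-6)·(2, 1, -3) = (15, -3, -9).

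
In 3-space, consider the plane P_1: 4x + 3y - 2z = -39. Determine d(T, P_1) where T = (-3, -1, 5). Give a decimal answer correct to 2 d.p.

2.60

n·T − d = (4)·(-3) + (3)·(-1) + (-2)·(5) − (-39) = 14; |n| = √29.
Distance = |14| / √29 = 14/√29 ≈ 2.60.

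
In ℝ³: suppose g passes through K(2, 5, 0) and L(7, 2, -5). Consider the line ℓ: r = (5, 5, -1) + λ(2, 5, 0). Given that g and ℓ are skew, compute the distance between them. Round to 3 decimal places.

1.072

A direction vector for g is L − K = (5, -3, -5).
Common perpendicular direction n = (5, -3, -5) × (2, 5, 0) = (25, -10, 31).
With w = (5, 5, -1) − (2, 5, 0) = (3, 0, -1), w · n = 44.
Distance = |w · n| / |n| = |44| / √1686 ≈ 1.072.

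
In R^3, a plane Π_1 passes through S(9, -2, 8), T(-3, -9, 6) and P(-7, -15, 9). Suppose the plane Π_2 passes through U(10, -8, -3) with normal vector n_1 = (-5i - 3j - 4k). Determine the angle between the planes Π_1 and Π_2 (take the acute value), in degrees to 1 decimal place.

ST = (-12, -7, -2), SP = (-16, -13, 1); a normal to Π_1 is ST × SP = (-33, 44, 44).
Using S: Π_1 has equation -33x + 44y + 44z = -33.
Π_2: n_1·r = n_1·U gives -5x - 3y - 4z = -14.
cos θ = |n₁·n₂| / (|n₁||n₂|) = |-143| / (√4961 · √50).
θ = arccos(0.28712) ≈ 73.3°.

73.3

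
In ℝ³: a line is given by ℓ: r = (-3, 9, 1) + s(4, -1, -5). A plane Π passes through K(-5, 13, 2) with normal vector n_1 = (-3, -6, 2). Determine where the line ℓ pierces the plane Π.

Π: n_1·r = n_1·K gives -3x - 6y + 2z = -59.
Substitute r = (-3, 9, 1) + t(4, -1, -5) into the plane: -43 + (-16)t = -59, so t = 1.
Intersection: (-3, 9, 1) + 1·(4, -1, -5) = (1, 8, -4).

(1, 8, -4)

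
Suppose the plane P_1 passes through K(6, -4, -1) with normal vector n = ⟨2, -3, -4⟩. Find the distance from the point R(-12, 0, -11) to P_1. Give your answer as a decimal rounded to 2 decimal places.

1.49

P_1: n·r = n·K gives 2x - 3y - 4z = 28.
n·R − d = (2)·(-12) + (-3)·(0) + (-4)·(-11) − 28 = -8; |n| = √29.
Distance = |-8| / √29 = 8/√29 ≈ 1.49.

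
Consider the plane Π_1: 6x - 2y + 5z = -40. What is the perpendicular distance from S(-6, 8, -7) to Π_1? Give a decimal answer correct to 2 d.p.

5.83

n·S − d = (6)·(-6) + (-2)·(8) + (5)·(-7) − (-40) = -47; |n| = √65.
Distance = |-47| / √65 = 47/√65 ≈ 5.83.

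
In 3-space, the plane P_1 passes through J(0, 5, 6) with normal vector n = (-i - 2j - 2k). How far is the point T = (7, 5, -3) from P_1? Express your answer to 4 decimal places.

P_1: n·r = n·J gives -x - 2y - 2z = -22.
n·T − d = (-1)·(7) + (-2)·(5) + (-2)·(-3) − (-22) = 11; |n| = √9.
Distance = |11| / √9 = 11/√9 ≈ 3.6667.

3.6667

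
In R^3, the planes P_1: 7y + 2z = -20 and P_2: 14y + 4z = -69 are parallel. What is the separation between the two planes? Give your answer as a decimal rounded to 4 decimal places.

1.9917

Rescale P_2 by 1/2: 7y + 2z = -69/2. Then distance = |-20 − (-69/2)| / √53 ≈ 1.9917.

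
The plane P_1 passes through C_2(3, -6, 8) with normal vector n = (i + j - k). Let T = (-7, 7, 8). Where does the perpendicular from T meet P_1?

(-8, 6, 9)

P_1: n·r = n·C_2 gives x + y - z = -11.
Foot = T − λn with λ = (n·T − d)/|n|² = (-8 − (-11))/3 = 1.
Foot = (-7, 7, 8) − 1·(1, 1, -1) = (-8, 6, 9).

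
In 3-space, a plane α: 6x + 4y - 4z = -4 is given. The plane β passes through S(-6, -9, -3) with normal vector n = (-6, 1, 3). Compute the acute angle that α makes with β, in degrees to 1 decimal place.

38.1

β: n·r = n·S gives -6x + y + 3z = 18.
cos θ = |n₁·n₂| / (|n₁||n₂|) = |-44| / (√68 · √46).
θ = arccos(0.78672) ≈ 38.1°.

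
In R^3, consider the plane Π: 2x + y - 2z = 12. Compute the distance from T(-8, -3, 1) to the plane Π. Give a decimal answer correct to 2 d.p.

n·T − d = (2)·(-8) + (1)·(-3) + (-2)·(1) − 12 = -33; |n| = √9.
Distance = |-33| / √9 = 33/√9 ≈ 11.00.

11.00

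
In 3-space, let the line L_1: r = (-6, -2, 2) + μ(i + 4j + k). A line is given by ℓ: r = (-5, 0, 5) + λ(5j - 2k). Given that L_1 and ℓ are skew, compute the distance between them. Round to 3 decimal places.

0.426

Common perpendicular direction n = (1, 4, 1) × (0, 5, -2) = (-13, 2, 5).
With w = (-5, 0, 5) − (-6, -2, 2) = (1, 2, 3), w · n = 6.
Distance = |w · n| / |n| = |6| / √198 ≈ 0.426.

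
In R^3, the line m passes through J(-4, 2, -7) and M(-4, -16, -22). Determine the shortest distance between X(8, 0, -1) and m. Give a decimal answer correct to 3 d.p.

13.367

A direction vector for m is M − J = (0, -18, -15).
Taking (-4, 2, -7) on m with direction v = (0, -18, -15): w = X − (-4, 2, -7) = (12, -2, 6), and w × v = (138, 180, -216).
Distance = |w × v| / |v| = √98100 / √549 ≈ 13.367.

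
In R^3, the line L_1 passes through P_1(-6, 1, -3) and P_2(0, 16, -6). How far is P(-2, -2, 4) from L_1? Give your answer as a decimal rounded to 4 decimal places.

8.2138

A direction vector for L_1 is P_2 − P_1 = (6, 15, -3).
Taking (-6, 1, -3) on L_1 with direction v = (6, 15, -3): w = P − (-6, 1, -3) = (4, -3, 7), and w × v = (-96, 54, 78).
Distance = |w × v| / |v| = √18216 / √270 ≈ 8.2138.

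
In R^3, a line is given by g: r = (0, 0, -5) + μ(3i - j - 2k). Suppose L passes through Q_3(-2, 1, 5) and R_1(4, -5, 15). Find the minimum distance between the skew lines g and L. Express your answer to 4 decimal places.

A direction vector for L is R_1 − Q_3 = (6, -6, 10).
Common perpendicular direction n = (3, -1, -2) × (6, -6, 10) = (-22, -42, -12).
With w = (-2, 1, 5) − (0, 0, -5) = (-2, 1, 10), w · n = -118.
Distance = |w · n| / |n| = |-118| / √2392 ≈ 2.4127.

2.4127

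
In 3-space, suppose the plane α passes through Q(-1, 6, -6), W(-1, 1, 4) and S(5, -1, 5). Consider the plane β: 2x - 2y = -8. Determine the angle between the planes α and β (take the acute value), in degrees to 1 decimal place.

62.4

QW = (0, -5, 10), QS = (6, -7, 11); a normal to α is QW × QS = (15, 60, 30).
Using Q: α has equation 15x + 60y + 30z = 165.
cos θ = |n₁·n₂| / (|n₁||n₂|) = |-90| / (√4725 · √8).
θ = arccos(0.46291) ≈ 62.4°.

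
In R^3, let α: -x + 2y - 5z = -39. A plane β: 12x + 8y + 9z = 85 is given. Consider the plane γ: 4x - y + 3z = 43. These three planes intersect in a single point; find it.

(6, -4, 5)

Solving the 3×3 linear system -x + 2y - 5z = -39, 12x + 8y + 9z = 85, 4x - y + 3z = 43 (e.g. by elimination or Cramer's rule, determinant = 187) gives (6, -4, 5).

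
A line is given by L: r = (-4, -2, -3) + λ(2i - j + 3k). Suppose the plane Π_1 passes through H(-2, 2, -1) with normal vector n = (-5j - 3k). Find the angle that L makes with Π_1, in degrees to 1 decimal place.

10.6

Π_1: n·r = n·H gives -5y - 3z = -7.
sin θ = |n·v| / (|n||v|) = |-4| / (√34 · √14) = 0.18334.
θ ≈ 10.6°.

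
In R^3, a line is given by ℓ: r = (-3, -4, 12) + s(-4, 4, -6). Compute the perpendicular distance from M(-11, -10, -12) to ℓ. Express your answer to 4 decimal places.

18.3367

Taking (-3, -4, 12) on ℓ with direction v = (-4, 4, -6): w = M − (-3, -4, 12) = (-8, -6, -24), and w × v = (132, 48, -56).
Distance = |w × v| / |v| = √22864 / √68 ≈ 18.3367.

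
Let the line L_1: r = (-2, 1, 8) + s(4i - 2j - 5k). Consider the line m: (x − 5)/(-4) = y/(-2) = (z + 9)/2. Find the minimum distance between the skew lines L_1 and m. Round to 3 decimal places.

6.636

m has direction (-4, -2, 2) through (5, 0, -9).
Common perpendicular direction n = (4, -2, -5) × (-4, -2, 2) = (-14, 12, -16).
With w = (5, 0, -9) − (-2, 1, 8) = (7, -1, -17), w · n = 162.
Distance = |w · n| / |n| = |162| / √596 ≈ 6.636.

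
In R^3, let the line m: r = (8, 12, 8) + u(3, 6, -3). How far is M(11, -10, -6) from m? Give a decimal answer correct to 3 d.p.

Taking (8, 12, 8) on m with direction v = (3, 6, -3): w = M − (8, 12, 8) = (3, -22, -14), and w × v = (150, -33, 84).
Distance = |w × v| / |v| = √30645 / √54 ≈ 23.822.

23.822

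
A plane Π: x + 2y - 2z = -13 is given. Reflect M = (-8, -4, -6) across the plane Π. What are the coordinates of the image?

(-10, -8, -2)

λ = (n·M − d)/|n|² = (-4 − (-13))/9 = 1.
Reflection = M − 2λn = (-8, -4, -6) − 2·(1, 2, -2) = (-10, -8, -2).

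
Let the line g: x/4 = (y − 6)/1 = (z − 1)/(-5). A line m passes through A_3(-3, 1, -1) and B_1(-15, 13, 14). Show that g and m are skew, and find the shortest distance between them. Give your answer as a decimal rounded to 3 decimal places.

g has direction (4, 1, -5) through (0, 6, 1).
A direction vector for m is B_1 − A_3 = (-12, 12, 15).
Common perpendicular direction n = (4, 1, -5) × (-12, 12, 15) = (75, 0, 60).
With w = (-3, 1, -1) − (0, 6, 1) = (-3, -5, -2), w · n = -345.
Since n ≠ 0 the lines are not parallel, and w · n = -345 ≠ 0 so they do not intersect; hence they are skew.
Distance = |w · n| / |n| = |-345| / √9225 ≈ 3.592.

3.592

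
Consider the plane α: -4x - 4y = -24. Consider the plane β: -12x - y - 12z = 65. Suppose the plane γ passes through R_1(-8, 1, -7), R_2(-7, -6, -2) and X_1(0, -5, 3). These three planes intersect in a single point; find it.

R_1R_2 = (1, -7, 5), R_1X_1 = (8, -6, 10); a normal to γ is R_1R_2 × R_1X_1 = (-40, 30, 50).
Using R_1: γ has equation -40x + 30y + 50z = 0.
Solving the 3×3 linear system -4x - 4y = -24, -12x - y - 12z = 65, -40x + 30y + 50z = 0 (e.g. by elimination or Cramer's rule, determinant = -5560) gives (-1, 7, -5).

(-1, 7, -5)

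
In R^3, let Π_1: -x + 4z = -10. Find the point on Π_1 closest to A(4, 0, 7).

(6, 0, -1)

Foot = A − λn with λ = (n·A − d)/|n|² = (24 − (-10))/17 = 2.
Foot = (4, 0, 7) − 2·(-1, 0, 4) = (6, 0, -1).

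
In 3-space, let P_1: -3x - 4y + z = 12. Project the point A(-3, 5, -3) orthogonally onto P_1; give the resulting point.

(-6, 1, -2)

Foot = A − λn with λ = (n·A − d)/|n|² = (-14 − 12)/26 = -1.
Foot = (-3, 5, -3) − (-1)·(-3, -4, 1) = (-6, 1, -2).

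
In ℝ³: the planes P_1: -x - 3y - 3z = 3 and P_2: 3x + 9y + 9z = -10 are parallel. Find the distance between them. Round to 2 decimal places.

Rescale P_2 by 1/(-3): -x - 3y - 3z = 10/3. Then distance = |3 − (10/3)| / √19 ≈ 0.08.

0.08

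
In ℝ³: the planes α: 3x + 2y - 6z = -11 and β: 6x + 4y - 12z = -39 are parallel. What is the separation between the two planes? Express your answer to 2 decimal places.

Rescale β by 1/2: 3x + 2y - 6z = -39/2. Then distance = |-11 − (-39/2)| / √49 ≈ 1.21.

1.21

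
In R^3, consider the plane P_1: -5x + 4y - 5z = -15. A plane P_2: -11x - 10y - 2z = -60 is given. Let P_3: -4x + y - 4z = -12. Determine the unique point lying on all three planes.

(6, 0, -3)

Solving the 3×3 linear system -5x + 4y - 5z = -15, -11x - 10y - 2z = -60, -4x + y - 4z = -12 (e.g. by elimination or Cramer's rule, determinant = -99) gives (6, 0, -3).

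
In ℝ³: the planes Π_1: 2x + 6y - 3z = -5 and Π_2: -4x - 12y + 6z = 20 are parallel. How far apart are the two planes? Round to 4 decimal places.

Rescale Π_2 by 1/(-2): 2x + 6y - 3z = -10. Then distance = |-5 − (-10)| / √49 ≈ 0.7143.

0.7143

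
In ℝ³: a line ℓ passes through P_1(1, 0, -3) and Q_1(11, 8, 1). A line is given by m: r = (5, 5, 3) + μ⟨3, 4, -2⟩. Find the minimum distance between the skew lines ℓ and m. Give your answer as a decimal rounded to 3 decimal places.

A direction vector for ℓ is Q_1 − P_1 = (10, 8, 4).
Common perpendicular direction n = (10, 8, 4) × (3, 4, -2) = (-32, 32, 16).
With w = (5, 5, 3) − (1, 0, -3) = (4, 5, 6), w · n = 128.
Distance = |w · n| / |n| = |128| / √2304 ≈ 2.667.

2.667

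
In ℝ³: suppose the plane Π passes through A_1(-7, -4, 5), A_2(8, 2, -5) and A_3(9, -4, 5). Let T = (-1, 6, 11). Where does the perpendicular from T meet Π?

A_1A_2 = (15, 6, -10), A_1A_3 = (16, 0, 0); a normal to Π is A_1A_2 × A_1A_3 = (0, -160, -96).
Using A_1: Π has equation -160y - 96z = 160.
Foot = T − λn with λ = (n·T − d)/|n|² = (-2016 − 160)/34816 = -1/16.
Foot = (-1, 6, 11) − (-1/16)·(0, -160, -96) = (-1, -4, 5).

(-1, -4, 5)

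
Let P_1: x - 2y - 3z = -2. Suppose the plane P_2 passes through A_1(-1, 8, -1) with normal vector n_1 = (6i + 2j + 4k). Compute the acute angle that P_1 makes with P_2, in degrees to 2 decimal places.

P_2: n_1·r = n_1·A_1 gives 6x + 2y + 4z = 6.
cos θ = |n₁·n₂| / (|n₁||n₂|) = |-10| / (√14 · √56).
θ = arccos(0.35714) ≈ 69.08°.

69.08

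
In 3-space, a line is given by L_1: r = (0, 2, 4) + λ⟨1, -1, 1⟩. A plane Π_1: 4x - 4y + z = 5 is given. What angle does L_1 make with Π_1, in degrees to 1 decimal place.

64.8

sin θ = |n·v| / (|n||v|) = |9| / (√33 · √3) = 0.90453.
θ ≈ 64.8°.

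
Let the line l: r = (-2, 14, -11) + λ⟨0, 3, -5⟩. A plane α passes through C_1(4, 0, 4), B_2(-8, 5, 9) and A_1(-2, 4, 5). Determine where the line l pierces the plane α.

(-2, 5, 4)

C_1B_2 = (-12, 5, 5), C_1A_1 = (-6, 4, 1); a normal to α is C_1B_2 × C_1A_1 = (-15, -18, -18).
Using C_1: α has equation -15x - 18y - 18z = -132.
Substitute r = (-2, 14, -11) + t(0, 3, -5) into the plane: -24 + 36t = -132, so t = -3.
Intersection: (-2, 14, -11) + (-3)·(0, 3, -5) = (-2, 5, 4).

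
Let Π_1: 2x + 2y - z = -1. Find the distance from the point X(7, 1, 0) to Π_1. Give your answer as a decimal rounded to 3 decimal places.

5.667

n·X − d = (2)·(7) + (2)·(1) + (-1)·(0) − (-1) = 17; |n| = √9.
Distance = |17| / √9 = 17/√9 ≈ 5.667.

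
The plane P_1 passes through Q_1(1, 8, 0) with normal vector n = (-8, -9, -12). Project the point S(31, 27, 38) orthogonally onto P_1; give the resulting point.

(7, 0, 2)

P_1: n·r = n·Q_1 gives -8x - 9y - 12z = -80.
Foot = S − λn with λ = (n·S − d)/|n|² = (-947 − (-80))/289 = -3.
Foot = (31, 27, 38) − (-3)·(-8, -9, -12) = (7, 0, 2).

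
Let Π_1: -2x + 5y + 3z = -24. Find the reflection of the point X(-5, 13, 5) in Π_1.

(7, -17, -13)

λ = (n·X − d)/|n|² = (90 − (-24))/38 = 3.
Reflection = X − 2λn = (-5, 13, 5) − 6·(-2, 5, 3) = (7, -17, -13).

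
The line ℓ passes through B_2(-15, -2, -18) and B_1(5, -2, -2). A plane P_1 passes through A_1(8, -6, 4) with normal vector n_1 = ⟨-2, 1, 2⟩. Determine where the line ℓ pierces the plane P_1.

(0, -2, -6)

A direction vector for ℓ is B_1 − B_2 = (20, 0, 16).
P_1: n_1·r = n_1·A_1 gives -2x + y + 2z = -14.
Substitute r = (-15, -2, -18) + t(20, 0, 16) into the plane: -8 + (-8)t = -14, so t = 3/4.
Intersection: (-15, -2, -18) + (3/4)·(20, 0, 16) = (0, -2, -6).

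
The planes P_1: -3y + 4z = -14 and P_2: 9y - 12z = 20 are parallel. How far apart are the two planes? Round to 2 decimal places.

1.47

Rescale P_2 by 1/(-3): -3y + 4z = -20/3. Then distance = |-14 − (-20/3)| / √25 ≈ 1.47.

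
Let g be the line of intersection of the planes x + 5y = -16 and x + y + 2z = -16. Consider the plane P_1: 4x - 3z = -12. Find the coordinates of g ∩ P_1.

(-6, -2, -4)

Direction of g: (1, 5, 0) × (1, 1, 2) = (10, -2, -4).
A point on g: solving the two plane equations with x = 14 gives (14, -6, -12).
Substitute r = (14, -6, -12) + t(10, -2, -4) into the plane: 92 + 52t = -12, so t = -2.
Intersection: (14, -6, -12) + (-2)·(10, -2, -4) = (-6, -2, -4).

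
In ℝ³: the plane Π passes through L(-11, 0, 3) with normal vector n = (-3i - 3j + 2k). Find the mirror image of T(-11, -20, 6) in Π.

(7, -2, -6)

Π: n·r = n·L gives -3x - 3y + 2z = 39.
λ = (n·T − d)/|n|² = (105 − 39)/22 = 3.
Reflection = T − 2λn = (-11, -20, 6) − 6·(-3, -3, 2) = (7, -2, -6).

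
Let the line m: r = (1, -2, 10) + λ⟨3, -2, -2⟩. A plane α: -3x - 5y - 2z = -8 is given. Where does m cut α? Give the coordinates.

Substitute r = (1, -2, 10) + t(3, -2, -2) into the plane: -13 + 5t = -8, so t = 1.
Intersection: (1, -2, 10) + 1·(3, -2, -2) = (4, -4, 8).

(4, -4, 8)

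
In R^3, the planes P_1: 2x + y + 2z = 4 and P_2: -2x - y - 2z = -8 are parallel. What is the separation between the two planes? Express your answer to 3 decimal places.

Rescale P_2 by 1/(-1): 2x + y + 2z = 8. Then distance = |4 − 8| / √9 ≈ 1.333.

1.333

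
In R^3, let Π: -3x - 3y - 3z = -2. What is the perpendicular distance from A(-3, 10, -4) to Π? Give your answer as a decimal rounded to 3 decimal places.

1.347

n·A − d = (-3)·(-3) + (-3)·(10) + (-3)·(-4) − (-2) = -7; |n| = √27.
Distance = |-7| / √27 = 7/√27 ≈ 1.347.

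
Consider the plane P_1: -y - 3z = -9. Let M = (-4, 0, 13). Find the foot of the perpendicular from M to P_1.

(-4, -3, 4)

Foot = M − λn with λ = (n·M − d)/|n|² = (-39 − (-9))/10 = -3.
Foot = (-4, 0, 13) − (-3)·(0, -1, -3) = (-4, -3, 4).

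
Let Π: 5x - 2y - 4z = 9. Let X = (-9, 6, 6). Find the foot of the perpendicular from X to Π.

(1, 2, -2)

Foot = X − λn with λ = (n·X − d)/|n|² = (-81 − 9)/45 = -2.
Foot = (-9, 6, 6) − (-2)·(5, -2, -4) = (1, 2, -2).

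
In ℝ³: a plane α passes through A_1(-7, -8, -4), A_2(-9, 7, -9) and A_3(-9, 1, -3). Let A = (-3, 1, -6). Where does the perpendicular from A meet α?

(-8, 0, -7)

A_1A_2 = (-2, 15, -5), A_1A_3 = (-2, 9, 1); a normal to α is A_1A_2 × A_1A_3 = (60, 12, 12).
Using A_1: α has equation 60x + 12y + 12z = -564.
Foot = A − λn with λ = (n·A − d)/|n|² = (-240 − (-564))/3888 = 1/12.
Foot = (-3, 1, -6) − (1/12)·(60, 12, 12) = (-8, 0, -7).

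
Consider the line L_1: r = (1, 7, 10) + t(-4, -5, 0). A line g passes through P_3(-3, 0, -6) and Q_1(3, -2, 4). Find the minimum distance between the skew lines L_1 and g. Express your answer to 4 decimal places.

9.2401

A direction vector for g is Q_1 − P_3 = (6, -2, 10).
Common perpendicular direction n = (-4, -5, 0) × (6, -2, 10) = (-50, 40, 38).
With w = (-3, 0, -6) − (1, 7, 10) = (-4, -7, -16), w · n = -688.
Distance = |w · n| / |n| = |-688| / √5544 ≈ 9.2401.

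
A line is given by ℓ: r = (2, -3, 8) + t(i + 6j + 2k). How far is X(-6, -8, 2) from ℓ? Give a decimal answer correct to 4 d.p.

Taking (2, -3, 8) on ℓ with direction v = (1, 6, 2): w = X − (2, -3, 8) = (-8, -5, -6), and w × v = (26, 10, -43).
Distance = |w × v| / |v| = √2625 / √41 ≈ 8.0015.

8.0015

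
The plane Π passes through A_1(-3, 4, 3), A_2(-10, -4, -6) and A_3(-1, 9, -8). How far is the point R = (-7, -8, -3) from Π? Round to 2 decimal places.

4.39

A_1A_2 = (-7, -8, -9), A_1A_3 = (2, 5, -11); a normal to Π is A_1A_2 × A_1A_3 = (133, -95, -19).
Using A_1: Π has equation 133x - 95y - 19z = -836.
n·R − d = (133)·(-7) + (-95)·(-8) + (-19)·(-3) − (-836) = 722; |n| = √27075.
Distance = |722| / √27075 = 722/√27075 ≈ 4.39.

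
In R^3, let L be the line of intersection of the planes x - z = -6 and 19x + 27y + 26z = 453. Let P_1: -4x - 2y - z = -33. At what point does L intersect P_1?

Direction of L: (1, 0, -1) × (19, 27, 26) = (27, -45, 27).
A point on L: solving the two plane equations with x = 15 gives (15, -14, 21).
Substitute r = (15, -14, 21) + t(27, -45, 27) into the plane: -53 + (-45)t = -33, so t = -4/9.
Intersection: (15, -14, 21) + (-4/9)·(27, -45, 27) = (3, 6, 9).

(3, 6, 9)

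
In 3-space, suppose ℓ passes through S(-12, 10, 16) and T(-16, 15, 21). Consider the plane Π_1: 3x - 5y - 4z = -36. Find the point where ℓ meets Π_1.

A direction vector for ℓ is T − S = (-4, 5, 5).
Substitute r = (-12, 10, 16) + t(-4, 5, 5) into the plane: -150 + (-57)t = -36, so t = -2.
Intersection: (-12, 10, 16) + (-2)·(-4, 5, 5) = (-4, 0, 6).

(-4, 0, 6)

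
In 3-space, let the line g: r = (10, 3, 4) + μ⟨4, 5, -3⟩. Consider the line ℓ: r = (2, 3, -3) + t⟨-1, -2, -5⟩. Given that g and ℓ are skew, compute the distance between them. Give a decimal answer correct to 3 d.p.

Common perpendicular direction n = (4, 5, -3) × (-1, -2, -5) = (-31, 23, -3).
With w = (2, 3, -3) − (10, 3, 4) = (-8, 0, -7), w · n = 269.
Distance = |w · n| / |n| = |269| / √1499 ≈ 6.948.

6.948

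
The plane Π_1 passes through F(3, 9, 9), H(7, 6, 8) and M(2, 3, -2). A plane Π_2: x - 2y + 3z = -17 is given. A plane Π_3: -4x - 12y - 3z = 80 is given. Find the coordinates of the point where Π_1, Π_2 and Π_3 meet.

(7, -6, -12)

FH = (4, -3, -1), FM = (-1, -6, -11); a normal to Π_1 is FH × FM = (27, 45, -27).
Using F: Π_1 has equation 27x + 45y - 27z = 243.
Solving the 3×3 linear system 27x + 45y - 27z = 243, x - 2y + 3z = -17, -4x - 12y - 3z = 80 (e.g. by elimination or Cramer's rule, determinant = 1269) gives (7, -6, -12).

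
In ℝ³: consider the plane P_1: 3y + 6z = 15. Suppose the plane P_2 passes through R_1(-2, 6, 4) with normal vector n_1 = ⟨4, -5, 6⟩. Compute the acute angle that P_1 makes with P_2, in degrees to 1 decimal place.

P_2: n_1·r = n_1·R_1 gives 4x - 5y + 6z = -14.
cos θ = |n₁·n₂| / (|n₁||n₂|) = |21| / (√45 · √77).
θ = arccos(0.35675) ≈ 69.1°.

69.1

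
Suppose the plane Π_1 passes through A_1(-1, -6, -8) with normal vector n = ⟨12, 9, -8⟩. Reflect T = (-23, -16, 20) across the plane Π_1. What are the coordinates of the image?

Π_1: n·r = n·A_1 gives 12x + 9y - 8z = -2.
λ = (n·T − d)/|n|² = (-580 − (-2))/289 = -2.
Reflection = T − 2λn = (-23, -16, 20) − (-4)·(12, 9, -8) = (25, 20, -12).

(25, 20, -12)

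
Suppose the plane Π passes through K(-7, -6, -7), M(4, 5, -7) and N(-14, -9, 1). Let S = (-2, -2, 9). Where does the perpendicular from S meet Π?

KM = (11, 11, 0), KN = (-7, -3, 8); a normal to Π is KM × KN = (88, -88, 44).
Using K: Π has equation 88x - 88y + 44z = -396.
Foot = S − λn with λ = (n·S − d)/|n|² = (396 − (-396))/17424 = 1/22.
Foot = (-2, -2, 9) − (1/22)·(88, -88, 44) = (-6, 2, 7).

(-6, 2, 7)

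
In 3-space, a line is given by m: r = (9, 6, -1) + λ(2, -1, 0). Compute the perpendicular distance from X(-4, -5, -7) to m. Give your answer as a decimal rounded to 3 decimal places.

Taking (9, 6, -1) on m with direction v = (2, -1, 0): w = X − (9, 6, -1) = (-13, -11, -6), and w × v = (-6, -12, 35).
Distance = |w × v| / |v| = √1405 / √5 ≈ 16.763.

16.763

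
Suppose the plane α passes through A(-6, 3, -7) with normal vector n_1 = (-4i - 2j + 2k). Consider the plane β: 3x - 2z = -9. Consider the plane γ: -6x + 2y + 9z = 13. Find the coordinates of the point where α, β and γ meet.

(-5, 5, -3)

α: n_1·r = n_1·A gives -4x - 2y + 2z = 4.
Solving the 3×3 linear system -4x - 2y + 2z = 4, 3x - 2z = -9, -6x + 2y + 9z = 13 (e.g. by elimination or Cramer's rule, determinant = 26) gives (-5, 5, -3).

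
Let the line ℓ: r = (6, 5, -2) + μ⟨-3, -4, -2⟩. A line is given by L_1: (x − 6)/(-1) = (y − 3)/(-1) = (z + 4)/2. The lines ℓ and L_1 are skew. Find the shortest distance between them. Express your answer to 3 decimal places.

L_1 has direction (-1, -1, 2) through (6, 3, -4).
Common perpendicular direction n = (-3, -4, -2) × (-1, -1, 2) = (-10, 8, -1).
With w = (6, 3, -4) − (6, 5, -2) = (0, -2, -2), w · n = -14.
Distance = |w · n| / |n| = |-14| / √165 ≈ 1.090.

1.090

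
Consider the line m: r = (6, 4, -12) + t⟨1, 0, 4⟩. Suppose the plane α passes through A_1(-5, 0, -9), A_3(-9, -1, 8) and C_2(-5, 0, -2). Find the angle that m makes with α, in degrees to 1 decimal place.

3.4

A_1A_3 = (-4, -1, 17), A_1C_2 = (0, 0, 7); a normal to α is A_1A_3 × A_1C_2 = (-7, 28, 0).
Using A_1: α has equation -7x + 28y = 35.
sin θ = |n·v| / (|n||v|) = |-7| / (√833 · √17) = 0.05882.
θ ≈ 3.4°.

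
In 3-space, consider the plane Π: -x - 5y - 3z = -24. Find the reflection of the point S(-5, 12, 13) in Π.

λ = (n·S − d)/|n|² = (-94 − (-24))/35 = -2.
Reflection = S − 2λn = (-5, 12, 13) − (-4)·(-1, -5, -3) = (-9, -8, 1).

(-9, -8, 1)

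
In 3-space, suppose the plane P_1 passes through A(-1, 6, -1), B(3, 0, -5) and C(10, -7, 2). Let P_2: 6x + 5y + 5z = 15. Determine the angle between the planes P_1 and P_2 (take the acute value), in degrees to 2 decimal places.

41.52

AB = (4, -6, -4), AC = (11, -13, 3); a normal to P_1 is AB × AC = (-70, -56, 14).
Using A: P_1 has equation -70x - 56y + 14z = -280.
cos θ = |n₁·n₂| / (|n₁||n₂|) = |-630| / (√8232 · √86).
θ = arccos(0.74875) ≈ 41.52°.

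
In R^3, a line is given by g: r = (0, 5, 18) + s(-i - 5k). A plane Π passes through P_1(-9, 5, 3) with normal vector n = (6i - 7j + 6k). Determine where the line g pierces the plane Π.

Π: n·r = n·P_1 gives 6x - 7y + 6z = -71.
Substitute r = (0, 5, 18) + t(-1, 0, -5) into the plane: 73 + (-36)t = -71, so t = 4.
Intersection: (0, 5, 18) + 4·(-1, 0, -5) = (-4, 5, -2).

(-4, 5, -2)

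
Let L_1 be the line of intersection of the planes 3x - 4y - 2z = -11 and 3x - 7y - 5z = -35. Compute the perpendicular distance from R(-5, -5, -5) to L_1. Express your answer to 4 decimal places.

Direction of L_1: (3, -4, -2) × (3, -7, -5) = (6, 9, -9).
A point on L_1: solving the two plane equations with x = 3 gives (3, 2, 6).
Taking (3, 2, 6) on L_1 with direction v = (6, 9, -9): w = R − (3, 2, 6) = (-8, -7, -11), and w × v = (162, -138, -30).
Distance = |w × v| / |v| = √46188 / √198 ≈ 15.2733.

15.2733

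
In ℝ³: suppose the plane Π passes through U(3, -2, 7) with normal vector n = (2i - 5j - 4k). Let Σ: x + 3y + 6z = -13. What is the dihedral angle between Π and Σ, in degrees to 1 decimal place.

35.6

Π: n·r = n·U gives 2x - 5y - 4z = -12.
cos θ = |n₁·n₂| / (|n₁||n₂|) = |-37| / (√45 · √46).
θ = arccos(0.81324) ≈ 35.6°.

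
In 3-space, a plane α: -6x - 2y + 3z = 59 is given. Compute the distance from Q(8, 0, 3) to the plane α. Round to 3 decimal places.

14.000

n·Q − d = (-6)·(8) + (-2)·(0) + (3)·(3) − 59 = -98; |n| = √49.
Distance = |-98| / √49 = 98/√49 ≈ 14.000.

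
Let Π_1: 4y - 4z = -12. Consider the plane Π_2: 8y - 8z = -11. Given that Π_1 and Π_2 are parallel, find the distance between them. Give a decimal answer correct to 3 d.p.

1.149

Rescale Π_2 by 1/2: 4y - 4z = -11/2. Then distance = |-12 − (-11/2)| / √32 ≈ 1.149.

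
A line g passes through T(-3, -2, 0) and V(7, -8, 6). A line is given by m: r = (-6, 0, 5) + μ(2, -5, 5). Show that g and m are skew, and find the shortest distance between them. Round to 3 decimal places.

4.950

A direction vector for g is V − T = (10, -6, 6).
Common perpendicular direction n = (10, -6, 6) × (2, -5, 5) = (0, -38, -38).
With w = (-6, 0, 5) − (-3, -2, 0) = (-3, 2, 5), w · n = -266.
Since n ≠ 0 the lines are not parallel, and w · n = -266 ≠ 0 so they do not intersect; hence they are skew.
Distance = |w · n| / |n| = |-266| / √2888 ≈ 4.950.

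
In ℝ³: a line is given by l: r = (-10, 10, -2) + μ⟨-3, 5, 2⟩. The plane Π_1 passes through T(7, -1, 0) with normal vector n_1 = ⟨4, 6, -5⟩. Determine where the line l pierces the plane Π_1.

(-7, 5, -4)

Π_1: n_1·r = n_1·T gives 4x + 6y - 5z = 22.
Substitute r = (-10, 10, -2) + t(-3, 5, 2) into the plane: 30 + 8t = 22, so t = -1.
Intersection: (-10, 10, -2) + (-1)·(-3, 5, 2) = (-7, 5, -4).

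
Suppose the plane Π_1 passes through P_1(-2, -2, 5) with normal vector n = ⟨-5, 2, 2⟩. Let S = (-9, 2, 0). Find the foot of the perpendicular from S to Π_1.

Π_1: n·r = n·P_1 gives -5x + 2y + 2z = 16.
Foot = S − λn with λ = (n·S − d)/|n|² = (49 − 16)/33 = 1.
Foot = (-9, 2, 0) − 1·(-5, 2, 2) = (-4, 0, -2).

(-4, 0, -2)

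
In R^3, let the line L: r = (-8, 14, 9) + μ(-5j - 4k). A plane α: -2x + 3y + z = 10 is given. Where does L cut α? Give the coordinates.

Substitute r = (-8, 14, 9) + t(0, -5, -4) into the plane: 67 + (-19)t = 10, so t = 3.
Intersection: (-8, 14, 9) + 3·(0, -5, -4) = (-8, -1, -3).

(-8, -1, -3)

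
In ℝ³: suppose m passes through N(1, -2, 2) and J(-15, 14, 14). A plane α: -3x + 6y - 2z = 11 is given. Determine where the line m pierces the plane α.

(-3, 2, 5)

A direction vector for m is J − N = (-16, 16, 12).
Substitute r = (1, -2, 2) + t(-16, 16, 12) into the plane: -19 + 120t = 11, so t = 1/4.
Intersection: (1, -2, 2) + (1/4)·(-16, 16, 12) = (-3, 2, 5).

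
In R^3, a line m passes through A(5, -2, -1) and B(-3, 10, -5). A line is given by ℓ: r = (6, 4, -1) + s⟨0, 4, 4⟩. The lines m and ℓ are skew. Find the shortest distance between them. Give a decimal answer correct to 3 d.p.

A direction vector for m is B − A = (-8, 12, -4).
Common perpendicular direction n = (-8, 12, -4) × (0, 4, 4) = (64, 32, -32).
With w = (6, 4, -1) − (5, -2, -1) = (1, 6, 0), w · n = 256.
Distance = |w · n| / |n| = |256| / √6144 ≈ 3.266.

3.266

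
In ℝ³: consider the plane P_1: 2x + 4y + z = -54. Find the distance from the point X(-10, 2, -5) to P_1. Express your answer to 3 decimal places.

n·X − d = (2)·(-10) + (4)·(2) + (1)·(-5) − (-54) = 37; |n| = √21.
Distance = |37| / √21 = 37/√21 ≈ 8.074.

8.074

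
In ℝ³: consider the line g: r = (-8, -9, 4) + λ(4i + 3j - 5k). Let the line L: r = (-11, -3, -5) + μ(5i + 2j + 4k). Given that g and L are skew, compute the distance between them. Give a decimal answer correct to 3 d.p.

5.292

Common perpendicular direction n = (4, 3, -5) × (5, 2, 4) = (22, -41, -7).
With w = (-11, -3, -5) − (-8, -9, 4) = (-3, 6, -9), w · n = -249.
Distance = |w · n| / |n| = |-249| / √2214 ≈ 5.292.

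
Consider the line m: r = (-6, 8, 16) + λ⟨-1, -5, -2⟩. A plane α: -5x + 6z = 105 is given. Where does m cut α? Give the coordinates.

(-9, -7, 10)

Substitute r = (-6, 8, 16) + t(-1, -5, -2) into the plane: 126 + (-7)t = 105, so t = 3.
Intersection: (-6, 8, 16) + 3·(-1, -5, -2) = (-9, -7, 10).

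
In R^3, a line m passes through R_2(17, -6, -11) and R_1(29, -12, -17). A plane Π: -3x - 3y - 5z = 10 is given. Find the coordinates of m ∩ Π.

(5, 0, -5)

A direction vector for m is R_1 − R_2 = (12, -6, -6).
Substitute r = (17, -6, -11) + t(12, -6, -6) into the plane: 22 + 12t = 10, so t = -1.
Intersection: (17, -6, -11) + (-1)·(12, -6, -6) = (5, 0, -5).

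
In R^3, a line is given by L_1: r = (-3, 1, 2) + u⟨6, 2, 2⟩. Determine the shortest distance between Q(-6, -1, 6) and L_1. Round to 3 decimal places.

Taking (-3, 1, 2) on L_1 with direction v = (6, 2, 2): w = Q − (-3, 1, 2) = (-3, -2, 4), and w × v = (-12, 30, 6).
Distance = |w × v| / |v| = √1080 / √44 ≈ 4.954.

4.954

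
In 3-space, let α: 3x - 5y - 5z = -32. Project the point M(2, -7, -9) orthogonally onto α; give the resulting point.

Foot = M − λn with λ = (n·M − d)/|n|² = (86 − (-32))/59 = 2.
Foot = (2, -7, -9) − 2·(3, -5, -5) = (-4, 3, 1).

(-4, 3, 1)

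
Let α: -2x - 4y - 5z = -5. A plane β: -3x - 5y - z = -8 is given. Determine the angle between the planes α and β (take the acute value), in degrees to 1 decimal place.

cos θ = |n₁·n₂| / (|n₁||n₂|) = |31| / (√45 · √35).
θ = arccos(0.78113) ≈ 38.6°.

38.6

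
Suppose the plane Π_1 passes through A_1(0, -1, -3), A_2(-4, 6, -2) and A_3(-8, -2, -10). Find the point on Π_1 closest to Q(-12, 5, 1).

(-8, 8, -4)

A_1A_2 = (-4, 7, 1), A_1A_3 = (-8, -1, -7); a normal to Π_1 is A_1A_2 × A_1A_3 = (-48, -36, 60).
Using A_1: Π_1 has equation -48x - 36y + 60z = -144.
Foot = Q − λn with λ = (n·Q − d)/|n|² = (456 − (-144))/7200 = 1/12.
Foot = (-12, 5, 1) − (1/12)·(-48, -36, 60) = (-8, 8, -4).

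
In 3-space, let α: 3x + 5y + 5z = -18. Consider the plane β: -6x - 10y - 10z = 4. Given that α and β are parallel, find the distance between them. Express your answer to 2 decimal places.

2.08

Rescale β by 1/(-2): 3x + 5y + 5z = -2. Then distance = |-18 − (-2)| / √59 ≈ 2.08.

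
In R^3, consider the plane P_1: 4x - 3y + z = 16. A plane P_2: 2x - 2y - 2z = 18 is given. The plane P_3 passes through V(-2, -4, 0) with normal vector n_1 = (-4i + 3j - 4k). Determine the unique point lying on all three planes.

P_3: n_1·r = n_1·V gives -4x + 3y - 4z = -4.
Solving the 3×3 linear system 4x - 3y + z = 16, 2x - 2y - 2z = 18, -4x + 3y - 4z = -4 (e.g. by elimination or Cramer's rule, determinant = 6) gives (5, 0, -4).

(5, 0, -4)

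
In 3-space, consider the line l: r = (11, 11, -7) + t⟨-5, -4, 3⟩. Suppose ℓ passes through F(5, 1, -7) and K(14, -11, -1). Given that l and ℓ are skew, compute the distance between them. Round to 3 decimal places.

5.717

A direction vector for ℓ is K − F = (9, -12, 6).
Common perpendicular direction n = (-5, -4, 3) × (9, -12, 6) = (12, 57, 96).
With w = (5, 1, -7) − (11, 11, -7) = (-6, -10, 0), w · n = -642.
Distance = |w · n| / |n| = |-642| / √12609 ≈ 5.717.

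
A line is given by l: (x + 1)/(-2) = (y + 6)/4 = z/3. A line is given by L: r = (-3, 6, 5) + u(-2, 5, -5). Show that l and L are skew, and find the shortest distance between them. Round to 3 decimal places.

l has direction (-2, 4, 3) through (-1, -6, 0).
Common perpendicular direction n = (-2, 4, 3) × (-2, 5, -5) = (-35, -16, -2).
With w = (-3, 6, 5) − (-1, -6, 0) = (-2, 12, 5), w · n = -132.
Since n ≠ 0 the lines are not parallel, and w · n = -132 ≠ 0 so they do not intersect; hence they are skew.
Distance = |w · n| / |n| = |-132| / √1485 ≈ 3.425.

3.425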